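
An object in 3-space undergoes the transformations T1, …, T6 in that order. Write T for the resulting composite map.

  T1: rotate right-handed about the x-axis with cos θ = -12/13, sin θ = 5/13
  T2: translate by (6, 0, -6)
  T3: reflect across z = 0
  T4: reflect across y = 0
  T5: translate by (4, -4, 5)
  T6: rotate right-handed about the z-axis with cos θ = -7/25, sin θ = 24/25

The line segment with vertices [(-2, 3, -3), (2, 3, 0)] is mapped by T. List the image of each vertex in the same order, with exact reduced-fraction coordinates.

image vertices: (16/325, 2713/325, 92/13), (-708/325, 3856/325, 128/13)

T1 rotate right-handed about the x-axis with cos θ = -12/13, sin θ = 5/13: (-2, 3, -3) → (-2, -21/13, 51/13); (2, 3, 0) → (2, -36/13, 15/13)
T2 translate by (6, 0, -6): (-2, -21/13, 51/13) → (4, -21/13, -27/13); (2, -36/13, 15/13) → (8, -36/13, -63/13)
T3 reflect across z = 0: (4, -21/13, -27/13) → (4, -21/13, 27/13); (8, -36/13, -63/13) → (8, -36/13, 63/13)
T4 reflect across y = 0: (4, -21/13, 27/13) → (4, 21/13, 27/13); (8, -36/13, 63/13) → (8, 36/13, 63/13)
T5 translate by (4, -4, 5): (4, 21/13, 27/13) → (8, -31/13, 92/13); (8, 36/13, 63/13) → (12, -16/13, 128/13)
T6 rotate right-handed about the z-axis with cos θ = -7/25, sin θ = 24/25: (8, -31/13, 92/13) → (16/325, 2713/325, 92/13); (12, -16/13, 128/13) → (-708/325, 3856/325, 128/13)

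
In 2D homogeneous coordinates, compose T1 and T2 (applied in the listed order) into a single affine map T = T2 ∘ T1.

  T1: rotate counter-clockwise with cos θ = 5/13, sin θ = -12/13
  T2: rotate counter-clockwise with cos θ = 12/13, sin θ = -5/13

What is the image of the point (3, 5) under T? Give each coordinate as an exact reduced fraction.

T(p) = (5, -3)

T1 rotate counter-clockwise with cos θ = 5/13, sin θ = -12/13: (3, 5) → (75/13, -11/13)
T2 rotate counter-clockwise with cos θ = 12/13, sin θ = -5/13: (75/13, -11/13) → (5, -3)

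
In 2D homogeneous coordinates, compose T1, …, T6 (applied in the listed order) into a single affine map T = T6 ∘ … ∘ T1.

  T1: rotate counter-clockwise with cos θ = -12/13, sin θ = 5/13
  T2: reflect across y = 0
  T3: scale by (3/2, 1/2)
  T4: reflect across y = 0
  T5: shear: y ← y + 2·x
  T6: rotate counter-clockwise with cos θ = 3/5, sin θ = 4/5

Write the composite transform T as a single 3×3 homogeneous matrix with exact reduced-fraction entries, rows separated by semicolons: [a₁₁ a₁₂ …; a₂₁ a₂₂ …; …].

T1 = [-12/13 -5/13 0; 5/13 -12/13 0; 0 0 1]
T2·T1 = [-12/13 -5/13 0; -5/13 12/13 0; 0 0 1]
T3·…·T1 = [-18/13 -15/26 0; -5/26 6/13 0; 0 0 1]
T4·…·T1 = [-18/13 -15/26 0; 5/26 -6/13 0; 0 0 1]
T5·…·T1 = [-18/13 -15/26 0; -67/26 -21/13 0; 0 0 1]
T6·…·T1 = [16/13 123/130 0; -69/26 -93/65 0; 0 0 1]

T = [16/13 123/130 0; -69/26 -93/65 0; 0 0 1]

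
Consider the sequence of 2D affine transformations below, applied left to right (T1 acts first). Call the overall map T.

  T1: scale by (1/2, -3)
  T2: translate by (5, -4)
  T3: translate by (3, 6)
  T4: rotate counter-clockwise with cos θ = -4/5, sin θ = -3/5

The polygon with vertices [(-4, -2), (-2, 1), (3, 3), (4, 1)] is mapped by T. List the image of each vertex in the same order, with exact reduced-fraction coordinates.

T1 scale by (1/2, -3): (-4, -2) → (-2, 6); (-2, 1) → (-1, -3); (3, 3) → (3/2, -9); (4, 1) → (2, -3)
T2 translate by (5, -4): (-2, 6) → (3, 2); (-1, -3) → (4, -7); (3/2, -9) → (13/2, -13); (2, -3) → (7, -7)
T3 translate by (3, 6): (3, 2) → (6, 8); (4, -7) → (7, -1); (13/2, -13) → (19/2, -7); (7, -7) → (10, -1)
T4 rotate counter-clockwise with cos θ = -4/5, sin θ = -3/5: (6, 8) → (0, -10); (7, -1) → (-31/5, -17/5); (19/2, -7) → (-59/5, -1/10); (10, -1) → (-43/5, -26/5)

image vertices: (0, -10), (-31/5, -17/5), (-59/5, -1/10), (-43/5, -26/5)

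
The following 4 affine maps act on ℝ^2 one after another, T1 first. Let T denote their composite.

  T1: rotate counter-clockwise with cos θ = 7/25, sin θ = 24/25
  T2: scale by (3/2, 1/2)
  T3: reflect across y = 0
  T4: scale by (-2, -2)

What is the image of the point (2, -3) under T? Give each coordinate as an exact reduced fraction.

T1 rotate counter-clockwise with cos θ = 7/25, sin θ = 24/25: (2, -3) → (86/25, 27/25)
T2 scale by (3/2, 1/2): (86/25, 27/25) → (129/25, 27/50)
T3 reflect across y = 0: (129/25, 27/50) → (129/25, -27/50)
T4 scale by (-2, -2): (129/25, -27/50) → (-258/25, 27/25)

T(p) = (-258/25, 27/25)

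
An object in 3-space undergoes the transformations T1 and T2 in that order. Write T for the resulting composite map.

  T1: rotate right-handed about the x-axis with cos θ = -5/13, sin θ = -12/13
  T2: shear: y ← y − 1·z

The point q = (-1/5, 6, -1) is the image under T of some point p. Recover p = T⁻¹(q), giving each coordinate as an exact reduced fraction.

T1 = [1 0 0 0; 0 -5/13 12/13 0; 0 -12/13 -5/13 0; 0 0 0 1]
T2·T1 = [1 0 0 0; 0 7/13 17/13 0; 0 -12/13 -5/13 0; 0 0 0 1]
det M = 1; M⁻¹ = [1 0 0 0; 0 -5/13 -17/13 0; 0 12/13 7/13 0; 0 0 0 1]
M⁻¹ · (-1/5, 6, -1)ᵀ = (-1/5, -1, 5)ᵀ

p = (-1/5, -1, 5)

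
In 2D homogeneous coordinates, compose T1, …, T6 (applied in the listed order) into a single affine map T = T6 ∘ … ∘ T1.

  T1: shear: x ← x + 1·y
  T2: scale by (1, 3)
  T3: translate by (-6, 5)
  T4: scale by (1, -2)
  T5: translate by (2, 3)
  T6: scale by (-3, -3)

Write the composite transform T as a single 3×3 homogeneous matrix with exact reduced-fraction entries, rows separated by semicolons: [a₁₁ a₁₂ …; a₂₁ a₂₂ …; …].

T = [-3 -3 12; 0 18 21; 0 0 1]

T1 = [1 1 0; 0 1 0; 0 0 1]
T2·T1 = [1 1 0; 0 3 0; 0 0 1]
T3·…·T1 = [1 1 -6; 0 3 5; 0 0 1]
T4·…·T1 = [1 1 -6; 0 -6 -10; 0 0 1]
T5·…·T1 = [1 1 -4; 0 -6 -7; 0 0 1]
T6·…·T1 = [-3 -3 12; 0 18 21; 0 0 1]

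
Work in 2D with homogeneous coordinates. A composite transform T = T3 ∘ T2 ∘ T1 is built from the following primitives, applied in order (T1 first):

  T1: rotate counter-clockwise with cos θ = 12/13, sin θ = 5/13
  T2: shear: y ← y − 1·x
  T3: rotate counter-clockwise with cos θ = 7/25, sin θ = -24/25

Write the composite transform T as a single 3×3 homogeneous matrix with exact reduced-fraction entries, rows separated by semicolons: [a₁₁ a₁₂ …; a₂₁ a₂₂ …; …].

T1 = [12/13 -5/13 0; 5/13 12/13 0; 0 0 1]
T2·T1 = [12/13 -5/13 0; -7/13 17/13 0; 0 0 1]
T3·…·T1 = [-84/325 373/325 0; -337/325 239/325 0; 0 0 1]

T = [-84/325 373/325 0; -337/325 239/325 0; 0 0 1]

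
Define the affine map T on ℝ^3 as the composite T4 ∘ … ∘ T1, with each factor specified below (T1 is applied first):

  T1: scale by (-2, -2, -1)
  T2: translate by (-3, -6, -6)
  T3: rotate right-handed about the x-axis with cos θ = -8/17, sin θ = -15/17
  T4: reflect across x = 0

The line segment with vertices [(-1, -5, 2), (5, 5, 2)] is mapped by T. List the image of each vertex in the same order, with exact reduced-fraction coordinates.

T1 scale by (-2, -2, -1): (-1, -5, 2) → (2, 10, -2); (5, 5, 2) → (-10, -10, -2)
T2 translate by (-3, -6, -6): (2, 10, -2) → (-1, 4, -8); (-10, -10, -2) → (-13, -16, -8)
T3 rotate right-handed about the x-axis with cos θ = -8/17, sin θ = -15/17: (-1, 4, -8) → (-1, -152/17, 4/17); (-13, -16, -8) → (-13, 8/17, 304/17)
T4 reflect across x = 0: (-1, -152/17, 4/17) → (1, -152/17, 4/17); (-13, 8/17, 304/17) → (13, 8/17, 304/17)

image vertices: (1, -152/17, 4/17), (13, 8/17, 304/17)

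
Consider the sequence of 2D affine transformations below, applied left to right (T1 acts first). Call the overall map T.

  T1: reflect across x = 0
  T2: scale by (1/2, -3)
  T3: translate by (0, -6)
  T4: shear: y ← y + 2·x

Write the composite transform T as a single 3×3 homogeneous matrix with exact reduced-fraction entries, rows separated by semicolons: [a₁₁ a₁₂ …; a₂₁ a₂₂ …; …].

T1 = [-1 0 0; 0 1 0; 0 0 1]
T2·T1 = [-1/2 0 0; 0 -3 0; 0 0 1]
T3·…·T1 = [-1/2 0 0; 0 -3 -6; 0 0 1]
T4·…·T1 = [-1/2 0 0; -1 -3 -6; 0 0 1]

T = [-1/2 0 0; -1 -3 -6; 0 0 1]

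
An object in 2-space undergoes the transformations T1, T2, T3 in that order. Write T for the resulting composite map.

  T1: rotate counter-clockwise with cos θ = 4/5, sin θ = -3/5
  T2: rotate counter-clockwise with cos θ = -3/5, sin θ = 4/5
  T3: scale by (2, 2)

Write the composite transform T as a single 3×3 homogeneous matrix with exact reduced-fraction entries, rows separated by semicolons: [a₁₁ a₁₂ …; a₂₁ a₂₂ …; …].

T = [0 -2 0; 2 0 0; 0 0 1]

T1 = [4/5 3/5 0; -3/5 4/5 0; 0 0 1]
T2·T1 = [0 -1 0; 1 0 0; 0 0 1]
T3·…·T1 = [0 -2 0; 2 0 0; 0 0 1]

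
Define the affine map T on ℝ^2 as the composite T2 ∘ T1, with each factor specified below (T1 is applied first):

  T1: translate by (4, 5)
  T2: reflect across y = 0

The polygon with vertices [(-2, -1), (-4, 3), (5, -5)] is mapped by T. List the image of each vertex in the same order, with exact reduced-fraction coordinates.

image vertices: (2, -4), (0, -8), (9, 0)

T1 translate by (4, 5): (-2, -1) → (2, 4); (-4, 3) → (0, 8); (5, -5) → (9, 0)
T2 reflect across y = 0: (2, 4) → (2, -4); (0, 8) → (0, -8); (9, 0) → (9, 0)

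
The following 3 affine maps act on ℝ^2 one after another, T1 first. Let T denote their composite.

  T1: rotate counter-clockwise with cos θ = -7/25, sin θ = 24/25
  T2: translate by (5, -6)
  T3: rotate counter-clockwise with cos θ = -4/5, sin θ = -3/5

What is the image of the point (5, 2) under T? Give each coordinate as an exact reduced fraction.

T(p) = (-12/5, 2/5)

T1 rotate counter-clockwise with cos θ = -7/25, sin θ = 24/25: (5, 2) → (-83/25, 106/25)
T2 translate by (5, -6): (-83/25, 106/25) → (42/25, -44/25)
T3 rotate counter-clockwise with cos θ = -4/5, sin θ = -3/5: (42/25, -44/25) → (-12/5, 2/5)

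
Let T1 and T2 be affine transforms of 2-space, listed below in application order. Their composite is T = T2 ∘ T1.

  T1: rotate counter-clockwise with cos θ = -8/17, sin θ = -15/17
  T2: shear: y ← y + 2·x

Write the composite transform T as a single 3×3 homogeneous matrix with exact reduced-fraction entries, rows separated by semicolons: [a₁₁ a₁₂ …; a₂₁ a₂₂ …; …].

T1 = [-8/17 15/17 0; -15/17 -8/17 0; 0 0 1]
T2·T1 = [-8/17 15/17 0; -31/17 22/17 0; 0 0 1]

T = [-8/17 15/17 0; -31/17 22/17 0; 0 0 1]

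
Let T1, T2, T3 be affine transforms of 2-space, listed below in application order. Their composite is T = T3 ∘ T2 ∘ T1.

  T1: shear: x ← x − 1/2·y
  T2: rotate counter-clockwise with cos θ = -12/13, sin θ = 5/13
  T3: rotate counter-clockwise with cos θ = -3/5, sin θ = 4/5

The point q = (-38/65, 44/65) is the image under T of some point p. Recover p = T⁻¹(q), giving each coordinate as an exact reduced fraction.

p = (-1, -2/5)

T1 = [1 -1/2 0; 0 1 0; 0 0 1]
T2·T1 = [-12/13 1/13 0; 5/13 -29/26 0; 0 0 1]
T3·…·T1 = [16/65 11/13 0; -63/65 19/26 0; 0 0 1]
det M = 1; M⁻¹ = [19/26 -11/13 0; 63/65 16/65 0; 0 0 1]
M⁻¹ · (-38/65, 44/65)ᵀ = (-1, -2/5)ᵀ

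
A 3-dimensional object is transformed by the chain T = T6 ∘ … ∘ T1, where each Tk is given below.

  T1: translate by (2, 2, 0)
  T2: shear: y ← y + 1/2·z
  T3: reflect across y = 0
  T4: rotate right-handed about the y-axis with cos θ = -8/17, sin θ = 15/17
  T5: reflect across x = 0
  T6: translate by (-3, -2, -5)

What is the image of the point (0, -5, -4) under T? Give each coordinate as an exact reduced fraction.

T1 translate by (2, 2, 0): (0, -5, -4) → (2, -3, -4)
T2 shear: y ← y + 1/2·z: (2, -3, -4) → (2, -5, -4)
T3 reflect across y = 0: (2, -5, -4) → (2, 5, -4)
T4 rotate right-handed about the y-axis with cos θ = -8/17, sin θ = 15/17: (2, 5, -4) → (-76/17, 5, 2/17)
T5 reflect across x = 0: (-76/17, 5, 2/17) → (76/17, 5, 2/17)
T6 translate by (-3, -2, -5): (76/17, 5, 2/17) → (25/17, 3, -83/17)

T(p) = (25/17, 3, -83/17)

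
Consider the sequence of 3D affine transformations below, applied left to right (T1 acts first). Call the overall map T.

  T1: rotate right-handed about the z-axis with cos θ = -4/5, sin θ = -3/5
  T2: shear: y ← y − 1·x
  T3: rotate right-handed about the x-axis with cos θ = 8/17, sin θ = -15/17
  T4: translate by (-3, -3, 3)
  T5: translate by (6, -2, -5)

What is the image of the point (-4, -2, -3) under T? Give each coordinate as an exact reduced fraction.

T(p) = (5, -114/17, -88/17)

T1 rotate right-handed about the z-axis with cos θ = -4/5, sin θ = -3/5: (-4, -2, -3) → (2, 4, -3)
T2 shear: y ← y − 1·x: (2, 4, -3) → (2, 2, -3)
T3 rotate right-handed about the x-axis with cos θ = 8/17, sin θ = -15/17: (2, 2, -3) → (2, -29/17, -54/17)
T4 translate by (-3, -3, 3): (2, -29/17, -54/17) → (-1, -80/17, -3/17)
T5 translate by (6, -2, -5): (-1, -80/17, -3/17) → (5, -114/17, -88/17)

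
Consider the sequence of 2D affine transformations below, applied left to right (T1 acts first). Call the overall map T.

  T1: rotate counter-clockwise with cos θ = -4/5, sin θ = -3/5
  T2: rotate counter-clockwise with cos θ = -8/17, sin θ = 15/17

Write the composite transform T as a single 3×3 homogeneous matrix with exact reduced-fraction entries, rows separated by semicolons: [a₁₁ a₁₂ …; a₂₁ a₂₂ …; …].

T1 = [-4/5 3/5 0; -3/5 -4/5 0; 0 0 1]
T2·T1 = [77/85 36/85 0; -36/85 77/85 0; 0 0 1]

T = [77/85 36/85 0; -36/85 77/85 0; 0 0 1]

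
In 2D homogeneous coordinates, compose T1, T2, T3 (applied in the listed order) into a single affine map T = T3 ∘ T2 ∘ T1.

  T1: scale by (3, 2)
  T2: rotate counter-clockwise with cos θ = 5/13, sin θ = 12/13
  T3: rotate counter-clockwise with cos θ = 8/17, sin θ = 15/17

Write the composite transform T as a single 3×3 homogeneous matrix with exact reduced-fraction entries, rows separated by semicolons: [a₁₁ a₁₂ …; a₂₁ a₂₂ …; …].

T = [-420/221 -342/221 0; 513/221 -280/221 0; 0 0 1]

T1 = [3 0 0; 0 2 0; 0 0 1]
T2·T1 = [15/13 -24/13 0; 36/13 10/13 0; 0 0 1]
T3·…·T1 = [-420/221 -342/221 0; 513/221 -280/221 0; 0 0 1]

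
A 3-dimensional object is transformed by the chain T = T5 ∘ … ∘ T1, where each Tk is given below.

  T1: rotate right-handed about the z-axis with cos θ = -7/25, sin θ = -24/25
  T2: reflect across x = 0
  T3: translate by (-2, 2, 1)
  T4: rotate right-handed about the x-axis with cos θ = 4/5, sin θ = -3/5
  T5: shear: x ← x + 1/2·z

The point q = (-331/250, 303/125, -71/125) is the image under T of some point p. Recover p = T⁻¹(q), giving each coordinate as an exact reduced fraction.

p = (0, -1, 0)

T1 = [-7/25 24/25 0 0; -24/25 -7/25 0 0; 0 0 1 0; 0 0 0 1]
T2·T1 = [7/25 -24/25 0 0; -24/25 -7/25 0 0; 0 0 1 0; 0 0 0 1]
T3·…·T1 = [7/25 -24/25 0 -2; -24/25 -7/25 0 2; 0 0 1 1; 0 0 0 1]
T4·…·T1 = [7/25 -24/25 0 -2; -96/125 -28/125 3/5 11/5; 72/125 21/125 4/5 -2/5; 0 0 0 1]
T5·…·T1 = [71/125 -219/250 2/5 -11/5; -96/125 -28/125 3/5 11/5; 72/125 21/125 4/5 -2/5; 0 0 0 1]
det M = -1; M⁻¹ = [7/25 -96/125 109/250 62/25; -24/25 -28/125 81/125 -34/25; 0 3/5 4/5 -1; 0 0 0 1]
M⁻¹ · (-331/250, 303/125, -71/125)ᵀ = (0, -1, 0)ᵀ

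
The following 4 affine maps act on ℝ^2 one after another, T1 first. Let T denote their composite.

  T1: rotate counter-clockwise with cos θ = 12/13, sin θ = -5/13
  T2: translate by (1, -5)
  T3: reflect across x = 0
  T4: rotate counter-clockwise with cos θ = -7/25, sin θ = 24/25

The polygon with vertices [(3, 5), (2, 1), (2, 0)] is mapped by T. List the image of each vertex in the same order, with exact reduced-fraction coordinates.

image vertices: (998/325, -1636/325), (1806/325, -567/325), (2059/325, -363/325)

T1 rotate counter-clockwise with cos θ = 12/13, sin θ = -5/13: (3, 5) → (61/13, 45/13); (2, 1) → (29/13, 2/13); (2, 0) → (24/13, -10/13)
T2 translate by (1, -5): (61/13, 45/13) → (74/13, -20/13); (29/13, 2/13) → (42/13, -63/13); (24/13, -10/13) → (37/13, -75/13)
T3 reflect across x = 0: (74/13, -20/13) → (-74/13, -20/13); (42/13, -63/13) → (-42/13, -63/13); (37/13, -75/13) → (-37/13, -75/13)
T4 rotate counter-clockwise with cos θ = -7/25, sin θ = 24/25: (-74/13, -20/13) → (998/325, -1636/325); (-42/13, -63/13) → (1806/325, -567/325); (-37/13, -75/13) → (2059/325, -363/325)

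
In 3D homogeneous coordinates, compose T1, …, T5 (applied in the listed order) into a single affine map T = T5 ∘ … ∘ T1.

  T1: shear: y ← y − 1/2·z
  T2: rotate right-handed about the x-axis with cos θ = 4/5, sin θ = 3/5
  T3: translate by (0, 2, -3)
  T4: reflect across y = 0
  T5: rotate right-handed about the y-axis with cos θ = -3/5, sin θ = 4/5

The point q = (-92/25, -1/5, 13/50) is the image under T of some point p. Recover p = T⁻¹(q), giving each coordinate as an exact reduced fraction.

p = (2, -1, 1)

T1 = [1 0 0 0; 0 1 -1/2 0; 0 0 1 0; 0 0 0 1]
T2·T1 = [1 0 0 0; 0 4/5 -1 0; 0 3/5 1/2 0; 0 0 0 1]
T3·…·T1 = [1 0 0 0; 0 4/5 -1 2; 0 3/5 1/2 -3; 0 0 0 1]
T4·…·T1 = [1 0 0 0; 0 -4/5 1 -2; 0 3/5 1/2 -3; 0 0 0 1]
T5·…·T1 = [-3/5 12/25 2/5 -12/5; 0 -4/5 1 -2; -4/5 -9/25 -3/10 9/5; 0 0 0 1]
det M = -1; M⁻¹ = [-3/5 0 -4/5 0; 4/5 -1/2 -3/5 2; 16/25 3/5 -12/25 18/5; 0 0 0 1]
M⁻¹ · (-92/25, -1/5, 13/50)ᵀ = (2, -1, 1)ᵀ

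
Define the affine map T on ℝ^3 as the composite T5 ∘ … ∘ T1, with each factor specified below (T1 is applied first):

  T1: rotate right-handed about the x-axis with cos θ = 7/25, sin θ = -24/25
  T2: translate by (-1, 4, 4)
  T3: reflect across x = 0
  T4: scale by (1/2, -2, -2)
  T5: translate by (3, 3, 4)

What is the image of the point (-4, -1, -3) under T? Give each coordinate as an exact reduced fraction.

T(p) = (11/2, 33/25, -106/25)

T1 rotate right-handed about the x-axis with cos θ = 7/25, sin θ = -24/25: (-4, -1, -3) → (-4, -79/25, 3/25)
T2 translate by (-1, 4, 4): (-4, -79/25, 3/25) → (-5, 21/25, 103/25)
T3 reflect across x = 0: (-5, 21/25, 103/25) → (5, 21/25, 103/25)
T4 scale by (1/2, -2, -2): (5, 21/25, 103/25) → (5/2, -42/25, -206/25)
T5 translate by (3, 3, 4): (5/2, -42/25, -206/25) → (11/2, 33/25, -106/25)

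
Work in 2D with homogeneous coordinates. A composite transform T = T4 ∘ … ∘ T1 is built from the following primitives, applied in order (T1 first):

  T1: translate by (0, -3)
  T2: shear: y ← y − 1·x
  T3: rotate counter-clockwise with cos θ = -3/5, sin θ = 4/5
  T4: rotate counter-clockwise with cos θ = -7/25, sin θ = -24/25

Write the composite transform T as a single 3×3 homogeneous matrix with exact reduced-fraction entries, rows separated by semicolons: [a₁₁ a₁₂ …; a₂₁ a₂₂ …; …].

T1 = [1 0 0; 0 1 -3; 0 0 1]
T2·T1 = [1 0 0; -1 1 -3; 0 0 1]
T3·…·T1 = [1/5 -4/5 12/5; 7/5 -3/5 9/5; 0 0 1]
T4·…·T1 = [161/125 -44/125 132/125; -73/125 117/125 -351/125; 0 0 1]

T = [161/125 -44/125 132/125; -73/125 117/125 -351/125; 0 0 1]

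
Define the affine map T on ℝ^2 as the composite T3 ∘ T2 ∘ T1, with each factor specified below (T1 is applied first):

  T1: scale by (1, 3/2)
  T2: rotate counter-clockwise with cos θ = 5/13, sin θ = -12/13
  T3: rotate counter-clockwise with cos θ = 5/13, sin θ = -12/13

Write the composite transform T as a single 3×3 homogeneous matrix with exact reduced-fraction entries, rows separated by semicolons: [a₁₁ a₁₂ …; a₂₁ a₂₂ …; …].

T = [-119/169 180/169 0; -120/169 -357/338 0; 0 0 1]

T1 = [1 0 0; 0 3/2 0; 0 0 1]
T2·T1 = [5/13 18/13 0; -12/13 15/26 0; 0 0 1]
T3·…·T1 = [-119/169 180/169 0; -120/169 -357/338 0; 0 0 1]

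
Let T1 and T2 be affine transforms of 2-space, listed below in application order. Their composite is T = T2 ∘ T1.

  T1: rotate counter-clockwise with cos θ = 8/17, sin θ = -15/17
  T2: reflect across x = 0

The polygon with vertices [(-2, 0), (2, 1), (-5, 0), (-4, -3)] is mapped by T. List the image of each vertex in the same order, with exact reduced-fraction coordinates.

image vertices: (16/17, 30/17), (-31/17, -22/17), (40/17, 75/17), (77/17, 36/17)

T1 rotate counter-clockwise with cos θ = 8/17, sin θ = -15/17: (-2, 0) → (-16/17, 30/17); (2, 1) → (31/17, -22/17); (-5, 0) → (-40/17, 75/17); (-4, -3) → (-77/17, 36/17)
T2 reflect across x = 0: (-16/17, 30/17) → (16/17, 30/17); (31/17, -22/17) → (-31/17, -22/17); (-40/17, 75/17) → (40/17, 75/17); (-77/17, 36/17) → (77/17, 36/17)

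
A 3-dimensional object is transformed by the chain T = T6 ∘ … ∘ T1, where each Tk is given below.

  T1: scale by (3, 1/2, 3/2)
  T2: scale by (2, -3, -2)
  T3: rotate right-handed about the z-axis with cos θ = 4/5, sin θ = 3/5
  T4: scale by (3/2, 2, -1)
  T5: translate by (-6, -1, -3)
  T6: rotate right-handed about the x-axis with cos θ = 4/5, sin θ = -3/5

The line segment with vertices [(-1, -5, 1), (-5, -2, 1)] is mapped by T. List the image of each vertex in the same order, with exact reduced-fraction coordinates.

T1 scale by (3, 1/2, 3/2): (-1, -5, 1) → (-3, -5/2, 3/2); (-5, -2, 1) → (-15, -1, 3/2)
T2 scale by (2, -3, -2): (-3, -5/2, 3/2) → (-6, 15/2, -3); (-15, -1, 3/2) → (-30, 3, -3)
T3 rotate right-handed about the z-axis with cos θ = 4/5, sin θ = 3/5: (-6, 15/2, -3) → (-93/10, 12/5, -3); (-30, 3, -3) → (-129/5, -78/5, -3)
T4 scale by (3/2, 2, -1): (-93/10, 12/5, -3) → (-279/20, 24/5, 3); (-129/5, -78/5, -3) → (-387/10, -156/5, 3)
T5 translate by (-6, -1, -3): (-279/20, 24/5, 3) → (-399/20, 19/5, 0); (-387/10, -156/5, 3) → (-447/10, -161/5, 0)
T6 rotate right-handed about the x-axis with cos θ = 4/5, sin θ = -3/5: (-399/20, 19/5, 0) → (-399/20, 76/25, -57/25); (-447/10, -161/5, 0) → (-447/10, -644/25, 483/25)

image vertices: (-399/20, 76/25, -57/25), (-447/10, -644/25, 483/25)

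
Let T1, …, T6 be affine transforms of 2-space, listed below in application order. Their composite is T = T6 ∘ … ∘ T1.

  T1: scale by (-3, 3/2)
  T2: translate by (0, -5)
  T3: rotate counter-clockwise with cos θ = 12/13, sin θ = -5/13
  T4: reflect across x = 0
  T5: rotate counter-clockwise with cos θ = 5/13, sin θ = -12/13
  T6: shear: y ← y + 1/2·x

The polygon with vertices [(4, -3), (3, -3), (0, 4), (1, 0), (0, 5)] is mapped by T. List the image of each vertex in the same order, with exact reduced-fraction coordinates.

image vertices: (619/338, -9653/676), (-101/338, -8945/676), (119/169, 359/338), (-235/169, -2149/338), (595/338, 1795/676)

T1 scale by (-3, 3/2): (4, -3) → (-12, -9/2); (3, -3) → (-9, -9/2); (0, 4) → (0, 6); (1, 0) → (-3, 0); (0, 5) → (0, 15/2)
T2 translate by (0, -5): (-12, -9/2) → (-12, -19/2); (-9, -9/2) → (-9, -19/2); (0, 6) → (0, 1); (-3, 0) → (-3, -5); (0, 15/2) → (0, 5/2)
T3 rotate counter-clockwise with cos θ = 12/13, sin θ = -5/13: (-12, -19/2) → (-383/26, -54/13); (-9, -19/2) → (-311/26, -69/13); (0, 1) → (5/13, 12/13); (-3, -5) → (-61/13, -45/13); (0, 5/2) → (25/26, 30/13)
T4 reflect across x = 0: (-383/26, -54/13) → (383/26, -54/13); (-311/26, -69/13) → (311/26, -69/13); (5/13, 12/13) → (-5/13, 12/13); (-61/13, -45/13) → (61/13, -45/13); (25/26, 30/13) → (-25/26, 30/13)
T5 rotate counter-clockwise with cos θ = 5/13, sin θ = -12/13: (383/26, -54/13) → (619/338, -2568/169); (311/26, -69/13) → (-101/338, -2211/169); (-5/13, 12/13) → (119/169, 120/169); (61/13, -45/13) → (-235/169, -957/169); (-25/26, 30/13) → (595/338, 300/169)
T6 shear: y ← y + 1/2·x: (619/338, -2568/169) → (619/338, -9653/676); (-101/338, -2211/169) → (-101/338, -8945/676); (119/169, 120/169) → (119/169, 359/338); (-235/169, -957/169) → (-235/169, -2149/338); (595/338, 300/169) → (595/338, 1795/676)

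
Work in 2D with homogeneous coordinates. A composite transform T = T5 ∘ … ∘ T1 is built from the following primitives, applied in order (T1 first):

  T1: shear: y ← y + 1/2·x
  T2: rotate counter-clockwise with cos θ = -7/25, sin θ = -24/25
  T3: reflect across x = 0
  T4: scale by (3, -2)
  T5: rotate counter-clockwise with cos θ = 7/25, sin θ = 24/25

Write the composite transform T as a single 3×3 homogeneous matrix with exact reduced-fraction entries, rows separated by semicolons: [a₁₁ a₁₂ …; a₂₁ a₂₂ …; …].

T1 = [1 0 0; 1/2 1 0; 0 0 1]
T2·T1 = [1/5 24/25 0; -11/10 -7/25 0; 0 0 1]
T3·…·T1 = [-1/5 -24/25 0; -11/10 -7/25 0; 0 0 1]
T4·…·T1 = [-3/5 -72/25 0; 11/5 14/25 0; 0 0 1]
T5·…·T1 = [-57/25 -168/125 0; 1/25 -326/125 0; 0 0 1]

T = [-57/25 -168/125 0; 1/25 -326/125 0; 0 0 1]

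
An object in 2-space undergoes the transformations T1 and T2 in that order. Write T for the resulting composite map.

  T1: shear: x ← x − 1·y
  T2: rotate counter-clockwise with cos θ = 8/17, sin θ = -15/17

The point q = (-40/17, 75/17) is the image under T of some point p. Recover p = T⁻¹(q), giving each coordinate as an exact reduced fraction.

p = (-5, 0)

T1 = [1 -1 0; 0 1 0; 0 0 1]
T2·T1 = [8/17 7/17 0; -15/17 23/17 0; 0 0 1]
det M = 1; M⁻¹ = [23/17 -7/17 0; 15/17 8/17 0; 0 0 1]
M⁻¹ · (-40/17, 75/17)ᵀ = (-5, 0)ᵀ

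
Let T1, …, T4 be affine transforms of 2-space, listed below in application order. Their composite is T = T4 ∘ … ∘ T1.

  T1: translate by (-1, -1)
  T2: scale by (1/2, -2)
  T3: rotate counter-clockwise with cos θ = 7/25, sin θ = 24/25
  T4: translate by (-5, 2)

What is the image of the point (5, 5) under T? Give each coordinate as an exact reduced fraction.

T1 translate by (-1, -1): (5, 5) → (4, 4)
T2 scale by (1/2, -2): (4, 4) → (2, -8)
T3 rotate counter-clockwise with cos θ = 7/25, sin θ = 24/25: (2, -8) → (206/25, -8/25)
T4 translate by (-5, 2): (206/25, -8/25) → (81/25, 42/25)

T(p) = (81/25, 42/25)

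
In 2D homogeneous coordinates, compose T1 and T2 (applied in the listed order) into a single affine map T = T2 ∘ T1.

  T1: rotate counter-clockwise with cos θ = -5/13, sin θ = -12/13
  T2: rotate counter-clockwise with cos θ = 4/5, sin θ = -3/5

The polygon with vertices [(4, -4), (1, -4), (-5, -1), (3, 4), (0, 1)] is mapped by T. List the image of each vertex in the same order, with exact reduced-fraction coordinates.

T1 rotate counter-clockwise with cos θ = -5/13, sin θ = -12/13: (4, -4) → (-68/13, -28/13); (1, -4) → (-53/13, 8/13); (-5, -1) → (1, 5); (3, 4) → (33/13, -56/13); (0, 1) → (12/13, -5/13)
T2 rotate counter-clockwise with cos θ = 4/5, sin θ = -3/5: (-68/13, -28/13) → (-356/65, 92/65); (-53/13, 8/13) → (-188/65, 191/65); (1, 5) → (19/5, 17/5); (33/13, -56/13) → (-36/65, -323/65); (12/13, -5/13) → (33/65, -56/65)

image vertices: (-356/65, 92/65), (-188/65, 191/65), (19/5, 17/5), (-36/65, -323/65), (33/65, -56/65)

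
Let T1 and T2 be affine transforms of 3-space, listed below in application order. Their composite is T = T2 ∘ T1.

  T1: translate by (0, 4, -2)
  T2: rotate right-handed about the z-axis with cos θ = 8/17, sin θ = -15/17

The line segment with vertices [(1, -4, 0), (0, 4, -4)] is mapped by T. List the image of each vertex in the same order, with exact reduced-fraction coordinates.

image vertices: (8/17, -15/17, -2), (120/17, 64/17, -6)

T1 translate by (0, 4, -2): (1, -4, 0) → (1, 0, -2); (0, 4, -4) → (0, 8, -6)
T2 rotate right-handed about the z-axis with cos θ = 8/17, sin θ = -15/17: (1, 0, -2) → (8/17, -15/17, -2); (0, 8, -6) → (120/17, 64/17, -6)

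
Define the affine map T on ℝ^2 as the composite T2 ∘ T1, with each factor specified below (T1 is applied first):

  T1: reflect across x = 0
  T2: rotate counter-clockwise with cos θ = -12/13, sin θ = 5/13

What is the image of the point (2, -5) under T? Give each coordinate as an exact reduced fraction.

T(p) = (49/13, 50/13)

T1 reflect across x = 0: (2, -5) → (-2, -5)
T2 rotate counter-clockwise with cos θ = -12/13, sin θ = 5/13: (-2, -5) → (49/13, 50/13)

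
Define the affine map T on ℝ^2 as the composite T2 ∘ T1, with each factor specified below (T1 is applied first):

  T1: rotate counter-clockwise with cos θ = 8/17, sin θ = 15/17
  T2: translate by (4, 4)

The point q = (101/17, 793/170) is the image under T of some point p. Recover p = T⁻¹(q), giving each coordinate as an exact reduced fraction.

T1 = [8/17 -15/17 0; 15/17 8/17 0; 0 0 1]
T2·T1 = [8/17 -15/17 4; 15/17 8/17 4; 0 0 1]
det M = 1; M⁻¹ = [8/17 15/17 -92/17; -15/17 8/17 28/17; 0 0 1]
M⁻¹ · (101/17, 793/170)ᵀ = (3/2, -7/5)ᵀ

p = (3/2, -7/5)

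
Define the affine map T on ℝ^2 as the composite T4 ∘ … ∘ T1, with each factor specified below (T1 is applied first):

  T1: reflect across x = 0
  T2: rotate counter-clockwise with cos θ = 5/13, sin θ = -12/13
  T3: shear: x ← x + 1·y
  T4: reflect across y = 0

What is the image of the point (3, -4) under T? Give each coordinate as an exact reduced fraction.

T1 reflect across x = 0: (3, -4) → (-3, -4)
T2 rotate counter-clockwise with cos θ = 5/13, sin θ = -12/13: (-3, -4) → (-63/13, 16/13)
T3 shear: x ← x + 1·y: (-63/13, 16/13) → (-47/13, 16/13)
T4 reflect across y = 0: (-47/13, 16/13) → (-47/13, -16/13)

T(p) = (-47/13, -16/13)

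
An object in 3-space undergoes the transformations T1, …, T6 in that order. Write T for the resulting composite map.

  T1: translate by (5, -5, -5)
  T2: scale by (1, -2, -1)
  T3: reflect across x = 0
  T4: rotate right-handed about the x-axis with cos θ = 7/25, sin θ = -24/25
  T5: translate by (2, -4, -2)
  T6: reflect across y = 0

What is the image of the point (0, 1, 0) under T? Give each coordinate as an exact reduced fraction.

T1 translate by (5, -5, -5): (0, 1, 0) → (5, -4, -5)
T2 scale by (1, -2, -1): (5, -4, -5) → (5, 8, 5)
T3 reflect across x = 0: (5, 8, 5) → (-5, 8, 5)
T4 rotate right-handed about the x-axis with cos θ = 7/25, sin θ = -24/25: (-5, 8, 5) → (-5, 176/25, -157/25)
T5 translate by (2, -4, -2): (-5, 176/25, -157/25) → (-3, 76/25, -207/25)
T6 reflect across y = 0: (-3, 76/25, -207/25) → (-3, -76/25, -207/25)

T(p) = (-3, -76/25, -207/25)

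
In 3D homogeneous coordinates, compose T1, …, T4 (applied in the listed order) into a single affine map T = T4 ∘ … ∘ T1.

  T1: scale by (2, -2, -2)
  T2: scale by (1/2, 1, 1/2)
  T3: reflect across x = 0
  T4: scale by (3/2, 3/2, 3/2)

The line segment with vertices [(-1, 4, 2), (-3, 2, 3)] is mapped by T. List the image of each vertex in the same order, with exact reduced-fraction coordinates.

T1 scale by (2, -2, -2): (-1, 4, 2) → (-2, -8, -4); (-3, 2, 3) → (-6, -4, -6)
T2 scale by (1/2, 1, 1/2): (-2, -8, -4) → (-1, -8, -2); (-6, -4, -6) → (-3, -4, -3)
T3 reflect across x = 0: (-1, -8, -2) → (1, -8, -2); (-3, -4, -3) → (3, -4, -3)
T4 scale by (3/2, 3/2, 3/2): (1, -8, -2) → (3/2, -12, -3); (3, -4, -3) → (9/2, -6, -9/2)

image vertices: (3/2, -12, -3), (9/2, -6, -9/2)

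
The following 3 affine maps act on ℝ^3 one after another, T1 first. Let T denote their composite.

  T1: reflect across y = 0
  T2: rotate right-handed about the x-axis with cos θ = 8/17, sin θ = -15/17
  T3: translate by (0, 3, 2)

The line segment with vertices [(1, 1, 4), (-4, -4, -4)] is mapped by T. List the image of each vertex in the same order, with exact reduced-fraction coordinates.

T1 reflect across y = 0: (1, 1, 4) → (1, -1, 4); (-4, -4, -4) → (-4, 4, -4)
T2 rotate right-handed about the x-axis with cos θ = 8/17, sin θ = -15/17: (1, -1, 4) → (1, 52/17, 47/17); (-4, 4, -4) → (-4, -28/17, -92/17)
T3 translate by (0, 3, 2): (1, 52/17, 47/17) → (1, 103/17, 81/17); (-4, -28/17, -92/17) → (-4, 23/17, -58/17)

image vertices: (1, 103/17, 81/17), (-4, 23/17, -58/17)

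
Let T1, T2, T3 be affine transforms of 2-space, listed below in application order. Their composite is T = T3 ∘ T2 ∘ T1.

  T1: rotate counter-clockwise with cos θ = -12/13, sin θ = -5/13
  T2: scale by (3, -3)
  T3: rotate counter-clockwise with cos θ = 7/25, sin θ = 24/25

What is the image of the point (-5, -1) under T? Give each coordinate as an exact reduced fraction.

T(p) = (3819/325, 3183/325)

T1 rotate counter-clockwise with cos θ = -12/13, sin θ = -5/13: (-5, -1) → (55/13, 37/13)
T2 scale by (3, -3): (55/13, 37/13) → (165/13, -111/13)
T3 rotate counter-clockwise with cos θ = 7/25, sin θ = 24/25: (165/13, -111/13) → (3819/325, 3183/325)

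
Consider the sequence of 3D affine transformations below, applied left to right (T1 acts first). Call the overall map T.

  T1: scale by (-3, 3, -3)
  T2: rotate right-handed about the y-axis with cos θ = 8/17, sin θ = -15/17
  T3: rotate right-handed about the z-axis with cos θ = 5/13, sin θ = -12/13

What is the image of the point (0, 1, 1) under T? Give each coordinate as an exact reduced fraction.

T1 scale by (-3, 3, -3): (0, 1, 1) → (0, 3, -3)
T2 rotate right-handed about the y-axis with cos θ = 8/17, sin θ = -15/17: (0, 3, -3) → (45/17, 3, -24/17)
T3 rotate right-handed about the z-axis with cos θ = 5/13, sin θ = -12/13: (45/17, 3, -24/17) → (837/221, -285/221, -24/17)

T(p) = (837/221, -285/221, -24/17)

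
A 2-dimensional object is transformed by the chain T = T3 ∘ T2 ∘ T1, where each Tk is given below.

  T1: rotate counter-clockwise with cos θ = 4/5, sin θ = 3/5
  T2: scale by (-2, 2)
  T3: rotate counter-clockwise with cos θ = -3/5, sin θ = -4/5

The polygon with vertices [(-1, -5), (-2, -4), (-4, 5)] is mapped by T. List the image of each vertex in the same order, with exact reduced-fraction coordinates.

T1 rotate counter-clockwise with cos θ = 4/5, sin θ = 3/5: (-1, -5) → (11/5, -23/5); (-2, -4) → (4/5, -22/5); (-4, 5) → (-31/5, 8/5)
T2 scale by (-2, 2): (11/5, -23/5) → (-22/5, -46/5); (4/5, -22/5) → (-8/5, -44/5); (-31/5, 8/5) → (62/5, 16/5)
T3 rotate counter-clockwise with cos θ = -3/5, sin θ = -4/5: (-22/5, -46/5) → (-118/25, 226/25); (-8/5, -44/5) → (-152/25, 164/25); (62/5, 16/5) → (-122/25, -296/25)

image vertices: (-118/25, 226/25), (-152/25, 164/25), (-122/25, -296/25)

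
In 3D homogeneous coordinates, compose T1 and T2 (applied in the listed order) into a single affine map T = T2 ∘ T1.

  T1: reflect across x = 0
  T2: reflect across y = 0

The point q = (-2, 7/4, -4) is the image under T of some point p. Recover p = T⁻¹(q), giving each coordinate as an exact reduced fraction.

p = (2, -7/4, -4)

T1 = [-1 0 0 0; 0 1 0 0; 0 0 1 0; 0 0 0 1]
T2·T1 = [-1 0 0 0; 0 -1 0 0; 0 0 1 0; 0 0 0 1]
det M = 1; M⁻¹ = [-1 0 0 0; 0 -1 0 0; 0 0 1 0; 0 0 0 1]
M⁻¹ · (-2, 7/4, -4)ᵀ = (2, -7/4, -4)ᵀ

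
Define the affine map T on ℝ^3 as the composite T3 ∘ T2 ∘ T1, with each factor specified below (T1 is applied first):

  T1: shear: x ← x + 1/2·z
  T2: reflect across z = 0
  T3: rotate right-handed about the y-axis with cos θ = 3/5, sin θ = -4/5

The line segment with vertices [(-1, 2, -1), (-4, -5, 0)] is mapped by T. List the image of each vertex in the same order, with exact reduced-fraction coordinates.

image vertices: (-17/10, 2, -3/5), (-12/5, -5, -16/5)

T1 shear: x ← x + 1/2·z: (-1, 2, -1) → (-3/2, 2, -1); (-4, -5, 0) → (-4, -5, 0)
T2 reflect across z = 0: (-3/2, 2, -1) → (-3/2, 2, 1); (-4, -5, 0) → (-4, -5, 0)
T3 rotate right-handed about the y-axis with cos θ = 3/5, sin θ = -4/5: (-3/2, 2, 1) → (-17/10, 2, -3/5); (-4, -5, 0) → (-12/5, -5, -16/5)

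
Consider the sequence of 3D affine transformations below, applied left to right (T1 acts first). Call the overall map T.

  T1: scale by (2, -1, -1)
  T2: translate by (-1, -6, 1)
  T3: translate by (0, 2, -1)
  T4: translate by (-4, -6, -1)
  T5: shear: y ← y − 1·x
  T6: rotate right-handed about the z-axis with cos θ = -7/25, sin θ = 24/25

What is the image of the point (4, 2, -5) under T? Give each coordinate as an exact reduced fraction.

T1 scale by (2, -1, -1): (4, 2, -5) → (8, -2, 5)
T2 translate by (-1, -6, 1): (8, -2, 5) → (7, -8, 6)
T3 translate by (0, 2, -1): (7, -8, 6) → (7, -6, 5)
T4 translate by (-4, -6, -1): (7, -6, 5) → (3, -12, 4)
T5 shear: y ← y − 1·x: (3, -12, 4) → (3, -15, 4)
T6 rotate right-handed about the z-axis with cos θ = -7/25, sin θ = 24/25: (3, -15, 4) → (339/25, 177/25, 4)

T(p) = (339/25, 177/25, 4)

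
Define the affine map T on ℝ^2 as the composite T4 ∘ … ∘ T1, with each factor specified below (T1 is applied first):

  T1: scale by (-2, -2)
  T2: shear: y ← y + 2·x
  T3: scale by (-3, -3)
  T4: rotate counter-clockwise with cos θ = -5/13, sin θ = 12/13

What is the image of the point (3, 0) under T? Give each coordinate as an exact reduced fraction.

T1 scale by (-2, -2): (3, 0) → (-6, 0)
T2 shear: y ← y + 2·x: (-6, 0) → (-6, -12)
T3 scale by (-3, -3): (-6, -12) → (18, 36)
T4 rotate counter-clockwise with cos θ = -5/13, sin θ = 12/13: (18, 36) → (-522/13, 36/13)

T(p) = (-522/13, 36/13)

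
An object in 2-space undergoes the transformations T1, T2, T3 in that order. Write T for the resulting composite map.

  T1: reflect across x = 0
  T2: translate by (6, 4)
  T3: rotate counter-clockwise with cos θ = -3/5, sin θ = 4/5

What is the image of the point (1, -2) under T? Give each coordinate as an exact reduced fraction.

T(p) = (-23/5, 14/5)

T1 reflect across x = 0: (1, -2) → (-1, -2)
T2 translate by (6, 4): (-1, -2) → (5, 2)
T3 rotate counter-clockwise with cos θ = -3/5, sin θ = 4/5: (5, 2) → (-23/5, 14/5)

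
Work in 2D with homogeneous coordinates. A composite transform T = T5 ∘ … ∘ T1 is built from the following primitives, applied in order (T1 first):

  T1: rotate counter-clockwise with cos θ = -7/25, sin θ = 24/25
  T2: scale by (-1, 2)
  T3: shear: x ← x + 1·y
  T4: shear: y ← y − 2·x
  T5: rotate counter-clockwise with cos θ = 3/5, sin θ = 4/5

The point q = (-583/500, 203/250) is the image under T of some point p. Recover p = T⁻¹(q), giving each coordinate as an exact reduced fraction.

T1 = [-7/25 -24/25 0; 24/25 -7/25 0; 0 0 1]
T2·T1 = [7/25 24/25 0; 48/25 -14/25 0; 0 0 1]
T3·…·T1 = [11/5 2/5 0; 48/25 -14/25 0; 0 0 1]
T4·…·T1 = [11/5 2/5 0; -62/25 -34/25 0; 0 0 1]
T5·…·T1 = [413/125 166/125 0; 34/125 -62/125 0; 0 0 1]
det M = -2; M⁻¹ = [31/125 83/125 0; 17/125 -413/250 0; 0 0 1]
M⁻¹ · (-583/500, 203/250)ᵀ = (1/4, -3/2)ᵀ

p = (1/4, -3/2)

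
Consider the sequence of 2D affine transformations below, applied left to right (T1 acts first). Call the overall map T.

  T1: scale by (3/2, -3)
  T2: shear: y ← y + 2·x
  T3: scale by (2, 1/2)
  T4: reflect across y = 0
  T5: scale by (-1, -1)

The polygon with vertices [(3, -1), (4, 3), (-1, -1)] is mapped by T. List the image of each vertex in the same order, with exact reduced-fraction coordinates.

T1 scale by (3/2, -3): (3, -1) → (9/2, 3); (4, 3) → (6, -9); (-1, -1) → (-3/2, 3)
T2 shear: y ← y + 2·x: (9/2, 3) → (9/2, 12); (6, -9) → (6, 3); (-3/2, 3) → (-3/2, 0)
T3 scale by (2, 1/2): (9/2, 12) → (9, 6); (6, 3) → (12, 3/2); (-3/2, 0) → (-3, 0)
T4 reflect across y = 0: (9, 6) → (9, -6); (12, 3/2) → (12, -3/2); (-3, 0) → (-3, 0)
T5 scale by (-1, -1): (9, -6) → (-9, 6); (12, -3/2) → (-12, 3/2); (-3, 0) → (3, 0)

image vertices: (-9, 6), (-12, 3/2), (3, 0)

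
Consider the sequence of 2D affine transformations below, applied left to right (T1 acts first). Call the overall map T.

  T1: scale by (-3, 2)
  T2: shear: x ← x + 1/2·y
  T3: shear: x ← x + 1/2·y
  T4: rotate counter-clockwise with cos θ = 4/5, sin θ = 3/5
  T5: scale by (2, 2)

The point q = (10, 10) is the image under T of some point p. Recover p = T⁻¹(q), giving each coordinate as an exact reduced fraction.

T1 = [-3 0 0; 0 2 0; 0 0 1]
T2·T1 = [-3 1 0; 0 2 0; 0 0 1]
T3·…·T1 = [-3 2 0; 0 2 0; 0 0 1]
T4·…·T1 = [-12/5 2/5 0; -9/5 14/5 0; 0 0 1]
T5·…·T1 = [-24/5 4/5 0; -18/5 28/5 0; 0 0 1]
det M = -24; M⁻¹ = [-7/30 1/30 0; -3/20 1/5 0; 0 0 1]
M⁻¹ · (10, 10)ᵀ = (-2, 1/2)ᵀ

p = (-2, 1/2)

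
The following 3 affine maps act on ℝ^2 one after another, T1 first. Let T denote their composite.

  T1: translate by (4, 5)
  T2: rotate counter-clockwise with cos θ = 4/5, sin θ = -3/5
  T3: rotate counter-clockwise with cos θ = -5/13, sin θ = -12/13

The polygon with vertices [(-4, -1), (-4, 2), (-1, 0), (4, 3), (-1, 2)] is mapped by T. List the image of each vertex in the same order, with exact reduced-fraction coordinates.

T1 translate by (4, 5): (-4, -1) → (0, 4); (-4, 2) → (0, 7); (-1, 0) → (3, 5); (4, 3) → (8, 8); (-1, 2) → (3, 7)
T2 rotate counter-clockwise with cos θ = 4/5, sin θ = -3/5: (0, 4) → (12/5, 16/5); (0, 7) → (21/5, 28/5); (3, 5) → (27/5, 11/5); (8, 8) → (56/5, 8/5); (3, 7) → (33/5, 19/5)
T3 rotate counter-clockwise with cos θ = -5/13, sin θ = -12/13: (12/5, 16/5) → (132/65, -224/65); (21/5, 28/5) → (231/65, -392/65); (27/5, 11/5) → (-3/65, -379/65); (56/5, 8/5) → (-184/65, -712/65); (33/5, 19/5) → (63/65, -491/65)

image vertices: (132/65, -224/65), (231/65, -392/65), (-3/65, -379/65), (-184/65, -712/65), (63/65, -491/65)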